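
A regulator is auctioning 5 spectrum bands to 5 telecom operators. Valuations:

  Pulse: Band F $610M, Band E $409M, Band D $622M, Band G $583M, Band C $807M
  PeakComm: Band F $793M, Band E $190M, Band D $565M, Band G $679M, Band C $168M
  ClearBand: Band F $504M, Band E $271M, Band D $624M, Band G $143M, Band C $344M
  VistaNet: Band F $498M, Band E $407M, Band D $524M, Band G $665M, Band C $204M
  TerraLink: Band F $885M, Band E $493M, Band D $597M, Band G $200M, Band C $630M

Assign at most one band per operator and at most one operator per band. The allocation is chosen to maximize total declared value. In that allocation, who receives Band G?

Optimal: Pulse→Band C ($807M), PeakComm→Band G ($679M), ClearBand→Band D ($624M), VistaNet→Band E ($407M), TerraLink→Band F ($885M) — total 807+679+624+407+885 = $3402M.
Column-greedy (each band in turn goes to its best remaining operator) gives $2801M, worse by 601.
Next-best assignment: Pulse→Band C, PeakComm→Band F, ClearBand→Band D, VistaNet→Band G, TerraLink→Band E = $3382M.
Checked against all permutations: $3402M is optimal.
PeakComm's own top band is Band F ($793M), but forcing PeakComm→Band F and reassigning the rest optimally gives only $3382M — worse by 20.

PeakComm receives Band G.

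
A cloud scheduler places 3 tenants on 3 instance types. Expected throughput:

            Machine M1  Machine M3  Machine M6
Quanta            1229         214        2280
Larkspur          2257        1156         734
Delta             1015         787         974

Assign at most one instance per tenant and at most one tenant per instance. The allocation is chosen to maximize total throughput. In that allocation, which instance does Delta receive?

Delta receives Machine M3.

Optimal: Quanta→Machine M6 (2280 ops/s), Larkspur→Machine M1 (2257 ops/s), Delta→Machine M3 (787 ops/s) — total 2280+2257+787 = 5324 ops/s.
Next-best assignment: Quanta→Machine M6, Larkspur→Machine M3, Delta→Machine M1 = 4451 ops/s.
Delta's own top instance is Machine M1 (1015 ops/s), but forcing Delta→Machine M1 and reassigning the rest optimally gives only 4451 ops/s — worse by 873.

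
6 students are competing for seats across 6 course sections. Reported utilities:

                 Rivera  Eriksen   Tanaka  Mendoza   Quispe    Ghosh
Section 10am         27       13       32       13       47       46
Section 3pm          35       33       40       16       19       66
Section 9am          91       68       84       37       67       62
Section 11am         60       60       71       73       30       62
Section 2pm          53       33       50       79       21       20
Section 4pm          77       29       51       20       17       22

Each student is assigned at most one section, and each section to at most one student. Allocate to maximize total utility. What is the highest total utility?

Maximum total: 413 points

Optimal: Rivera→Section 4pm (77 points), Eriksen→Section 11am (60 points), Tanaka→Section 9am (84 points), Mendoza→Section 2pm (79 points), Quispe→Section 10am (47 points), Ghosh→Section 3pm (66 points) — total 77+60+84+79+47+66 = 413 points.
Next-best assignment: Rivera→Section 4pm, Eriksen→Section 9am, Tanaka→Section 11am, Mendoza→Section 2pm, Quispe→Section 10am, Ghosh→Section 3pm = 408 points.
Swapping Ghosh↔Quispe (Ghosh→Section 10am 46 points, Quispe→Section 3pm 19 points) loses 48.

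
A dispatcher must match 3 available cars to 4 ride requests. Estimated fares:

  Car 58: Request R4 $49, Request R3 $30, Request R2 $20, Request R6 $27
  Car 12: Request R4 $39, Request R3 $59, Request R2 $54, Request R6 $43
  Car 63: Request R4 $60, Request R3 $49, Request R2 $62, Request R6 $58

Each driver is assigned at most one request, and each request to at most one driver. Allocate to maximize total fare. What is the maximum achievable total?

Max total: $170

Optimal: Car 58→Request R4 ($49), Car 12→Request R3 ($59), Car 63→Request R2 ($62) — total 49+59+62 = $170.
Column-greedy (each request in turn goes to its best remaining driver) gives $139, worse by 31.
Next-best assignment: Car 58→Request R4, Car 12→Request R3, Car 63→Request R6 = $166.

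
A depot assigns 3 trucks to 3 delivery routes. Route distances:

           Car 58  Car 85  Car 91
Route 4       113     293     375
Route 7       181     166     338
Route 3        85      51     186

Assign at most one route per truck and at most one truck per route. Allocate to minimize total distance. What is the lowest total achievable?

Min total: 465 km

Optimal: Car 58→Route 4 (113 km), Car 85→Route 7 (166 km), Car 91→Route 3 (186 km) — total 113+166+186 = 465 km.
Min-entry greedy (repeatedly take the single cheapest remaining cell) gives 502 km, worse by 37.
Next-best assignment: Car 58→Route 4, Car 85→Route 3, Car 91→Route 7 = 502 km.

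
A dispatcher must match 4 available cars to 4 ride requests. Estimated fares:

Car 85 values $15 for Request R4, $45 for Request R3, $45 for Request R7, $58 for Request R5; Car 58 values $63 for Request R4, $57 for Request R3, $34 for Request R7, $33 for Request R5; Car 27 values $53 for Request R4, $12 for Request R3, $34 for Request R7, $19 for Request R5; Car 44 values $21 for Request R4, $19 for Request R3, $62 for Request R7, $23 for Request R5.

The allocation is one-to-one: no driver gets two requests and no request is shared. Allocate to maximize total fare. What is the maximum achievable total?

Optimal: Car 85→Request R5 ($58), Car 58→Request R3 ($57), Car 27→Request R4 ($53), Car 44→Request R7 ($62) — total 58+57+53+62 = $230.
Row-greedy (each driver in turn takes its best remaining request) gives $174, worse by 56.
Swapping Car 27↔Car 85 (Car 27→Request R5 $19, Car 85→Request R4 $15) loses 77.
No other one-to-one assignment exceeds $230.

Max total: $230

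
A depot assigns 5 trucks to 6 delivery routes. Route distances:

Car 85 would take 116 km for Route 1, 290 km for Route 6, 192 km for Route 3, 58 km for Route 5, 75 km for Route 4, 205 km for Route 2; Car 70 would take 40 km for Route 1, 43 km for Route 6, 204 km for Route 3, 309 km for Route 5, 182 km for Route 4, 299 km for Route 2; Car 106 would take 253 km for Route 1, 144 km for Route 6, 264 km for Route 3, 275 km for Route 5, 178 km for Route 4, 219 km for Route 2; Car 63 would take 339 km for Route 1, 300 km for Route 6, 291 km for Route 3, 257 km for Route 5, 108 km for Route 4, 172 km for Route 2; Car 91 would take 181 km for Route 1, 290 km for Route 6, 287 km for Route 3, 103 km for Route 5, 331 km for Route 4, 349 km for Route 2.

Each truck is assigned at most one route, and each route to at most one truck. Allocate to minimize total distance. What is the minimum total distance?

Minimum total: 534 km

Optimal: Car 85→Route 4 (75 km), Car 70→Route 1 (40 km), Car 106→Route 6 (144 km), Car 63→Route 2 (172 km), Car 91→Route 5 (103 km) — total 75+40+144+172+103 = 534 km.
Min-entry greedy (repeatedly take the single cheapest remaining cell) gives 637 km, worse by 103.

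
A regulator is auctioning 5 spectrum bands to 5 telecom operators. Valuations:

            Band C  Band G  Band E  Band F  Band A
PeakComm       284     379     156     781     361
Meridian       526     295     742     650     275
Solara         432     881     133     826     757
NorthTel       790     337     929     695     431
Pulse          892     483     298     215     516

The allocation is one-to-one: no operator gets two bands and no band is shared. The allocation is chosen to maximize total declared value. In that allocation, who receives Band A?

This is the linear assignment problem.
Optimal: PeakComm→Band F ($781M), Meridian→Band A ($275M), Solara→Band G ($881M), NorthTel→Band E ($929M), Pulse→Band C ($892M) — total 781+275+881+929+892 = $3758M.
Row-greedy (each operator in turn takes its best remaining band) gives $3710M, worse by 48.
Next-best assignment: PeakComm→Band F, Meridian→Band E, Solara→Band G, NorthTel→Band A, Pulse→Band C = $3727M.
Meridian's own top band is Band E ($742M), but forcing Meridian→Band E and reassigning the rest optimally gives only $3727M — worse by 31.

Meridian receives Band A.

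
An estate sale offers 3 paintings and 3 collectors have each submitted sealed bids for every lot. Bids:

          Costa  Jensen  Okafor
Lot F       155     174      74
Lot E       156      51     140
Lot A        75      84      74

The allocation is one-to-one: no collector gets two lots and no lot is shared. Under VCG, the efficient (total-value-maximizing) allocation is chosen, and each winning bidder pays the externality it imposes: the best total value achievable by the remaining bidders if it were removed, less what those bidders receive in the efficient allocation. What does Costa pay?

Costa pays $66.

Efficient allocation: Costa→Lot E ($156), Jensen→Lot F ($174), Okafor→Lot A ($74); total welfare W = $404.
Costa receives Lot E at value $156, so the others get W − 156 = $248.
Without Costa: best allocation of the remaining 2 bidders over all 3 lots is Jensen→Lot F ($174), Okafor→Lot E ($140), total $314.
VCG payment = (others' best without Costa) − (others' welfare with Costa) = 314 − 248 = $66.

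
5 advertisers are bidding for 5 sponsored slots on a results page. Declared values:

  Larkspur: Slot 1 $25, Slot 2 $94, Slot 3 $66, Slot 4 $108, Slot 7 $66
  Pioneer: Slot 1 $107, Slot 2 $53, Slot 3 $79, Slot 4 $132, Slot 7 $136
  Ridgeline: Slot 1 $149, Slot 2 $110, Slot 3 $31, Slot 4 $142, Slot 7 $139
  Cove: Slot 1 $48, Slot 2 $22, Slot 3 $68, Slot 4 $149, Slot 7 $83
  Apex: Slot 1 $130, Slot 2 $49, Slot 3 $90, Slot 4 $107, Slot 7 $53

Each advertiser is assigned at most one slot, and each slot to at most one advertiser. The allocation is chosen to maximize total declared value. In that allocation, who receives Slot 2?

Larkspur receives Slot 2.

Optimal: Larkspur→Slot 2 ($94), Pioneer→Slot 7 ($136), Ridgeline→Slot 1 ($149), Cove→Slot 4 ($149), Apex→Slot 3 ($90) — total 94+136+149+149+90 = $618.
Row-greedy (each advertiser in turn takes its best remaining slot) gives $510, worse by 108.
Swapping Apex↔Cove (Apex→Slot 4 $107, Cove→Slot 3 $68) loses 64.
Larkspur's own top slot is Slot 4 ($108), but forcing Larkspur→Slot 4 and reassigning the rest optimally gives only $552 — worse by 66.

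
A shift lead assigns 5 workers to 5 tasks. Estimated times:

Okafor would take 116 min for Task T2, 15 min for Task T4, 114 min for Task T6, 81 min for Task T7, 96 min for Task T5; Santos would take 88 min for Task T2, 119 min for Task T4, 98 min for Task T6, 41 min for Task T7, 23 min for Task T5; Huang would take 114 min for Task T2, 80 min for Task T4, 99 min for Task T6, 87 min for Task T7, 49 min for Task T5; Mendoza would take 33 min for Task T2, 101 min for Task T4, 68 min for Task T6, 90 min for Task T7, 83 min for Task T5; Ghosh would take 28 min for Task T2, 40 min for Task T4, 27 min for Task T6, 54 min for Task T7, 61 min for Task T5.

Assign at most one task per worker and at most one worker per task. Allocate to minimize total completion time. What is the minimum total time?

Optimal: Okafor→Task T4 (15 min), Santos→Task T7 (41 min), Huang→Task T5 (49 min), Mendoza→Task T2 (33 min), Ghosh→Task T6 (27 min) — total 15+41+49+33+27 = 165 min.
Min-entry greedy (repeatedly take the single cheapest remaining cell) gives 185 min, worse by 20.
Swapping Okafor↔Huang (Okafor→Task T5 96 min, Huang→Task T4 80 min) adds 112.

Minimum total: 165 min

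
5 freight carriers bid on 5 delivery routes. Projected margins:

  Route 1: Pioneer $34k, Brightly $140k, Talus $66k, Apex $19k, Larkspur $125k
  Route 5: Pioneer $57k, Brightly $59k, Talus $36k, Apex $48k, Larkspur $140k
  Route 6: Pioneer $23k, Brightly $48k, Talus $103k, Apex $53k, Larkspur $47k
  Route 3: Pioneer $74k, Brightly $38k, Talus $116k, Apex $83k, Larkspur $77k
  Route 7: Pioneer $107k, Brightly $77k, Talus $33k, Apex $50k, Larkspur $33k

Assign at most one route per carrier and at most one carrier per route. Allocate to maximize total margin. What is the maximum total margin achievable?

Optimal: Pioneer→Route 7 ($107k), Brightly→Route 1 ($140k), Talus→Route 6 ($103k), Apex→Route 3 ($83k), Larkspur→Route 5 ($140k) — total 107+140+103+83+140 = $573k.
Swapping Brightly↔Talus (Brightly→Route 6 $48k, Talus→Route 1 $66k) loses 129.

Max total: $573k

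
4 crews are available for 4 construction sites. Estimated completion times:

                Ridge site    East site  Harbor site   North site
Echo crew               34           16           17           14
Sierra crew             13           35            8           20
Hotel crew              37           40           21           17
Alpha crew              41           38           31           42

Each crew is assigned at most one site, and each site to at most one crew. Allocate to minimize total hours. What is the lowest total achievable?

Optimal: Echo crew→East site (16 hours), Sierra crew→Ridge site (13 hours), Hotel crew→North site (17 hours), Alpha crew→Harbor site (31 hours) — total 16+13+17+31 = 77 hours.
Min-entry greedy (repeatedly take the single cheapest remaining cell) gives 97 hours, worse by 20.
Next-best assignment: Echo crew→East site, Sierra crew→Harbor site, Hotel crew→North site, Alpha crew→Ridge site = 82 hours.
Every other assignment is strictly worse.

Minimum total: 77 hours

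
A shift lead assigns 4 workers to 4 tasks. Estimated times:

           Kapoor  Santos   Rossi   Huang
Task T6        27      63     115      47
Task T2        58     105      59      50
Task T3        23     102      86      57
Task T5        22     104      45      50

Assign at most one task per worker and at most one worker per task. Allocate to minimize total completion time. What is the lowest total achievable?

Optimal: Kapoor→Task T3 (23 min), Santos→Task T6 (63 min), Rossi→Task T5 (45 min), Huang→Task T2 (50 min) — total 23+63+45+50 = 181 min.
Column-greedy (each task in turn goes to its cheapest remaining worker) gives 267 min, worse by 86.

Minimum total: 181 min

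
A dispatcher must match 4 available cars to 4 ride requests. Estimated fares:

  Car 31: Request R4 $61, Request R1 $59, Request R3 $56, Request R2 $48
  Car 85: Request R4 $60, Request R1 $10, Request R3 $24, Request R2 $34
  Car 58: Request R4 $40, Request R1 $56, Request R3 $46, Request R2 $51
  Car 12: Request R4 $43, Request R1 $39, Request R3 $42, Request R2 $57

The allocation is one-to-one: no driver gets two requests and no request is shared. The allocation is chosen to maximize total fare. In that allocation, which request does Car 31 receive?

Optimal: Car 31→Request R3 ($56), Car 85→Request R4 ($60), Car 58→Request R1 ($56), Car 12→Request R2 ($57) — total 56+60+56+57 = $229.
Row-greedy (each driver in turn takes its best remaining request) gives $193, worse by 36.
Next-best assignment: Car 31→Request R1, Car 85→Request R4, Car 58→Request R3, Car 12→Request R2 = $222.
Car 31's own top request is Request R4 ($61), but forcing Car 31→Request R4 and reassigning the rest optimally gives only $198 — worse by 31.

Car 31 receives Request R3.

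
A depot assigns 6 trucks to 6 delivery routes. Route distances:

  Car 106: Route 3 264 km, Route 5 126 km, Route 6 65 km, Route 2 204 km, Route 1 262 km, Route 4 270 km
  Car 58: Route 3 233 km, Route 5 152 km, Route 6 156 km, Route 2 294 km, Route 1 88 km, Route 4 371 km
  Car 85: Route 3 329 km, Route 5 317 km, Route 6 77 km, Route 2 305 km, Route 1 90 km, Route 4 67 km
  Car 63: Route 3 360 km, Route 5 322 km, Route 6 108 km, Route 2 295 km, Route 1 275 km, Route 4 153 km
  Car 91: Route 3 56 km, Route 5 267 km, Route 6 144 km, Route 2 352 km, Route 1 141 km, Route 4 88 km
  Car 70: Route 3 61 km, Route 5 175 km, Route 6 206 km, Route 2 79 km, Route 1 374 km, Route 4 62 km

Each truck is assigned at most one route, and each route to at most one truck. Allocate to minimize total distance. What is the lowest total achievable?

Optimal: Car 106→Route 5 (126 km), Car 58→Route 1 (88 km), Car 85→Route 4 (67 km), Car 63→Route 6 (108 km), Car 91→Route 3 (56 km), Car 70→Route 2 (79 km) — total 126+88+67+108+56+79 = 524 km.
Min-entry greedy (repeatedly take the single cheapest remaining cell) gives 883 km, worse by 359.
Swapping Car 106↔Car 91 (Car 106→Route 3 264 km, Car 91→Route 5 267 km) adds 349.
Every other assignment is strictly worse.

Minimum total: 524 km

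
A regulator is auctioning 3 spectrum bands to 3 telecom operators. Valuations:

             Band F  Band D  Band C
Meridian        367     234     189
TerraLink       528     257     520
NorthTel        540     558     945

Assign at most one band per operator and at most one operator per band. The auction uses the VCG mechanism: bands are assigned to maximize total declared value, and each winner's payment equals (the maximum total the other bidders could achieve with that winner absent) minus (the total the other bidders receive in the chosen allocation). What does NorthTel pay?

Efficient allocation: Meridian→Band D ($234M), TerraLink→Band F ($528M), NorthTel→Band C ($945M); total welfare W = $1707M.
NorthTel receives Band C at value $945M, so the others get W − 945 = $762M.
Without NorthTel: best allocation of the remaining 2 bidders over all 3 bands is Meridian→Band F ($367M), TerraLink→Band C ($520M), total $887M.
VCG payment = (others' best without NorthTel) − (others' welfare with NorthTel) = 887 − 762 = $125M.

NorthTel pays $125M.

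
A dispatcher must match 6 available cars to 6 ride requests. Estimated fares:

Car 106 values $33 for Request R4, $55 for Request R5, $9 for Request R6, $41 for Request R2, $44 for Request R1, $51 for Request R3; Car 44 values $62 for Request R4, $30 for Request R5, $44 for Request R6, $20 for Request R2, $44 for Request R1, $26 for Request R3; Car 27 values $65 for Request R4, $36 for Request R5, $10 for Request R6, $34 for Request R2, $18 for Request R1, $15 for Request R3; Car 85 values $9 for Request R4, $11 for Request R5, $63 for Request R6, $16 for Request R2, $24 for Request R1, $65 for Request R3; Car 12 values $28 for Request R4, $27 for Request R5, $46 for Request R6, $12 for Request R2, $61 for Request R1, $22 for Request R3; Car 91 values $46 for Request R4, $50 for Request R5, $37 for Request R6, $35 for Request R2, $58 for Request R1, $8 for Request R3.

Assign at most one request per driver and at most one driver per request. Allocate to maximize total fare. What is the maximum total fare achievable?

Optimal: Car 106→Request R2 ($41), Car 44→Request R6 ($44), Car 27→Request R4 ($65), Car 85→Request R3 ($65), Car 12→Request R1 ($61), Car 91→Request R5 ($50) — total 41+44+65+65+61+50 = $326.
Column-greedy (each request in turn goes to its best remaining driver) gives $305, worse by 21.
No other one-to-one assignment exceeds $326.

Maximum total: $326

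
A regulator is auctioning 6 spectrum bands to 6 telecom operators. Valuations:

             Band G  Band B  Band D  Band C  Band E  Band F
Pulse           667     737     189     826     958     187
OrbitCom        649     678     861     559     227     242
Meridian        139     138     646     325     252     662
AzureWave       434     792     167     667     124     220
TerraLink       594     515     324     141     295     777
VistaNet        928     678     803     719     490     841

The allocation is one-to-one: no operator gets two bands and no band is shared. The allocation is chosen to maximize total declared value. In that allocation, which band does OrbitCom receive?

OrbitCom receives Band C.

Optimal: Pulse→Band E ($958M), OrbitCom→Band C ($559M), Meridian→Band D ($646M), AzureWave→Band B ($792M), TerraLink→Band F ($777M), VistaNet→Band G ($928M) — total 958+559+646+792+777+928 = $4660M.
Max-entry greedy (repeatedly take the single best remaining cell) gives $4641M, worse by 19.
Next-best assignment: Pulse→Band E, OrbitCom→Band B, Meridian→Band D, AzureWave→Band C, TerraLink→Band F, VistaNet→Band G = $4654M.
No other one-to-one assignment exceeds $4660M.
OrbitCom's own top band is Band D ($861M), but forcing OrbitCom→Band D and reassigning the rest optimally gives only $4641M — worse by 19.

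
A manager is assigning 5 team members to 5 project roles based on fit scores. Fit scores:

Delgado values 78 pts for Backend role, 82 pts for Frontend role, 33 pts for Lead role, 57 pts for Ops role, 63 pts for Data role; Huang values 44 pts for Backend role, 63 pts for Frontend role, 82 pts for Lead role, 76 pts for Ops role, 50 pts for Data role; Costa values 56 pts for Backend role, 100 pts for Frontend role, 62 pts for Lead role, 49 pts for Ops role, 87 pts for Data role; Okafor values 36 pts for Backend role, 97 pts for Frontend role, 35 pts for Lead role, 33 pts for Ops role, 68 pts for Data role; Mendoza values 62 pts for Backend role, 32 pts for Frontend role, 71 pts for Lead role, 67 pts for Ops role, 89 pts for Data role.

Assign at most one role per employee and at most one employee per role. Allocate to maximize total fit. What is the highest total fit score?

Max total: 411 pts

Optimal: Delgado→Backend role (78 pts), Huang→Lead role (82 pts), Costa→Data role (87 pts), Okafor→Frontend role (97 pts), Mendoza→Ops role (67 pts) — total 78+82+87+97+67 = 411 pts.
Column-greedy (each role in turn goes to its best remaining employee) gives 395 pts, worse by 16.
Next-best assignment: Delgado→Backend role, Huang→Ops role, Costa→Data role, Okafor→Frontend role, Mendoza→Lead role = 409 pts.
Swapping Okafor↔Delgado (Okafor→Backend role 36 pts, Delgado→Frontend role 82 pts) loses 57.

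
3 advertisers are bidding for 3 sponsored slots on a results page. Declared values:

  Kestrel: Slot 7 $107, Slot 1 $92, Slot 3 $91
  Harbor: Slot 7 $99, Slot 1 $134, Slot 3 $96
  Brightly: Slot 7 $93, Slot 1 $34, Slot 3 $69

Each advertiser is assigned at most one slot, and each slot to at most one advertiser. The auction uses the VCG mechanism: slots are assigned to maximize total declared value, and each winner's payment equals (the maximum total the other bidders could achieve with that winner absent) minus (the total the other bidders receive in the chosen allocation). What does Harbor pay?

Harbor pays $1.

Efficient allocation: Kestrel→Slot 3 ($91), Harbor→Slot 1 ($134), Brightly→Slot 7 ($93); total welfare W = $318.
Harbor receives Slot 1 at value $134, so the others get W − 134 = $184.
Without Harbor: best allocation of the remaining 2 bidders over all 3 slots is Kestrel→Slot 1 ($92), Brightly→Slot 7 ($93), total $185.
VCG payment = (others' best without Harbor) − (others' welfare with Harbor) = 185 − 184 = $1.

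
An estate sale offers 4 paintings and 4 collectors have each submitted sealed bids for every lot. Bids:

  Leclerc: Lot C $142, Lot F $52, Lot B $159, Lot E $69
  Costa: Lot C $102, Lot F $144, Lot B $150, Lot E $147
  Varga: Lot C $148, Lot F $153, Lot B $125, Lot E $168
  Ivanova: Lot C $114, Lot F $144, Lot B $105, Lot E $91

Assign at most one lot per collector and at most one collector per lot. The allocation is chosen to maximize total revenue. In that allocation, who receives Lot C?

Treat this as an assignment problem: match each collector to one lot.
Optimal: Leclerc→Lot C ($142), Costa→Lot B ($150), Varga→Lot E ($168), Ivanova→Lot F ($144) — total 142+150+168+144 = $604.
Column-greedy (each lot in turn goes to its best remaining collector) gives $542, worse by 62.
Next-best assignment: Leclerc→Lot B, Costa→Lot E, Varga→Lot C, Ivanova→Lot F = $598.
No other one-to-one assignment exceeds $604.
Leclerc's own top lot is Lot B ($159), but forcing Leclerc→Lot B and reassigning the rest optimally gives only $598 — worse by 6.

Leclerc receives Lot C.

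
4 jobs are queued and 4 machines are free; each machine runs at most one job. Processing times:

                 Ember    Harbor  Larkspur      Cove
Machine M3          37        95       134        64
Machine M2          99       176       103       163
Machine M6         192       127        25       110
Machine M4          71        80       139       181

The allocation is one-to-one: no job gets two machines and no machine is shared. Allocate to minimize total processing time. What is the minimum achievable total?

Treat this as an assignment problem: match each job to one machine.
Optimal: Ember→Machine M2 (99 min), Harbor→Machine M4 (80 min), Larkspur→Machine M6 (25 min), Cove→Machine M3 (64 min) — total 99+80+25+64 = 268 min.
Row-greedy (each job in turn takes its cheapest remaining machine) gives 305 min, worse by 37.
Next-best assignment: Ember→Machine M3, Harbor→Machine M4, Larkspur→Machine M6, Cove→Machine M2 = 305 min.
Swapping Larkspur↔Ember (Larkspur→Machine M2 103 min, Ember→Machine M6 192 min) adds 171.

Min total: 268 min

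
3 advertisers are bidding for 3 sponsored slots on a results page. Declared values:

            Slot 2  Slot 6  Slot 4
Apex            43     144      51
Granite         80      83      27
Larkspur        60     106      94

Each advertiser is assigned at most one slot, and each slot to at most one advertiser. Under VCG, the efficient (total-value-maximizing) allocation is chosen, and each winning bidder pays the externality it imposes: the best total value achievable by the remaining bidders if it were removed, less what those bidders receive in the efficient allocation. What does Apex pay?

Efficient allocation: Apex→Slot 6 ($144), Granite→Slot 2 ($80), Larkspur→Slot 4 ($94); total welfare W = $318.
Apex receives Slot 6 at value $144, so the others get W − 144 = $174.
Without Apex: best allocation of the remaining 2 bidders over all 3 slots is Granite→Slot 2 ($80), Larkspur→Slot 6 ($106), total $186.
VCG payment = (others' best without Apex) − (others' welfare with Apex) = 186 − 174 = $12.

Apex pays $12.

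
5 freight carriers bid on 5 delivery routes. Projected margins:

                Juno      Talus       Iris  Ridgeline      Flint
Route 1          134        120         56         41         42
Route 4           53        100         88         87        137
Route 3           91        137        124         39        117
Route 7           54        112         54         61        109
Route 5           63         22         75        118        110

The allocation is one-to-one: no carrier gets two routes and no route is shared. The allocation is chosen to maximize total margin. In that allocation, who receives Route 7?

Talus receives Route 7.

Optimal: Juno→Route 1 ($134k), Talus→Route 7 ($112k), Iris→Route 3 ($124k), Ridgeline→Route 5 ($118k), Flint→Route 4 ($137k) — total 134+112+124+118+137 = $625k.
Column-greedy (each route in turn goes to its best remaining carrier) gives $544k, worse by 81.
Next-best assignment: Juno→Route 1, Talus→Route 3, Iris→Route 4, Ridgeline→Route 5, Flint→Route 7 = $586k.
Talus's own top route is Route 3 ($137k), but forcing Talus→Route 3 and reassigning the rest optimally gives only $586k — worse by 39.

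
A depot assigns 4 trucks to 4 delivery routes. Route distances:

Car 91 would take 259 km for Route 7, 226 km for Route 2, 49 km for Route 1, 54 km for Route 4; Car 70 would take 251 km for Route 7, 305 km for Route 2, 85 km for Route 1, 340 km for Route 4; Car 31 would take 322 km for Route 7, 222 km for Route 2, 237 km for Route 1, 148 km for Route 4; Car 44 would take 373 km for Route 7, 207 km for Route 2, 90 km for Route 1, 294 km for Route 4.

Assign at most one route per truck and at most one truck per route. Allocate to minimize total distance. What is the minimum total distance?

Min total: 617 km

Treat this as an assignment problem: match each truck to one route.
Optimal: Car 91→Route 4 (54 km), Car 70→Route 7 (251 km), Car 31→Route 2 (222 km), Car 44→Route 1 (90 km) — total 54+251+222+90 = 617 km.
Column-greedy (each route in turn goes to its cheapest remaining truck) gives 655 km, worse by 38.
Next-best assignment: Car 91→Route 1, Car 70→Route 7, Car 31→Route 4, Car 44→Route 2 = 655 km.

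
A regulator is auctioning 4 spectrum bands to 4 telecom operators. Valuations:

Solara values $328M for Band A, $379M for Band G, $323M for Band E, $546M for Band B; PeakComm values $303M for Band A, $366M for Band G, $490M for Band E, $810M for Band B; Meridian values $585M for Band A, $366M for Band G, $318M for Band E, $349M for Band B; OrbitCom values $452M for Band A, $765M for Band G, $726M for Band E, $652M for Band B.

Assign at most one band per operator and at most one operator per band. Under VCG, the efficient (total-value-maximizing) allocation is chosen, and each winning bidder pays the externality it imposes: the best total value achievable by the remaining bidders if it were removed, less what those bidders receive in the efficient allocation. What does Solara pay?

Solara pays $39M.

Efficient allocation: Solara→Band G ($379M), PeakComm→Band B ($810M), Meridian→Band A ($585M), OrbitCom→Band E ($726M); total welfare W = $2500M.
Solara receives Band G at value $379M, so the others get W − 379 = $2121M.
Without Solara: best allocation of the remaining 3 bidders over all 4 bands is PeakComm→Band B ($810M), Meridian→Band A ($585M), OrbitCom→Band G ($765M), total $2160M.
VCG payment = (others' best without Solara) − (others' welfare with Solara) = 2160 − 2121 = $39M.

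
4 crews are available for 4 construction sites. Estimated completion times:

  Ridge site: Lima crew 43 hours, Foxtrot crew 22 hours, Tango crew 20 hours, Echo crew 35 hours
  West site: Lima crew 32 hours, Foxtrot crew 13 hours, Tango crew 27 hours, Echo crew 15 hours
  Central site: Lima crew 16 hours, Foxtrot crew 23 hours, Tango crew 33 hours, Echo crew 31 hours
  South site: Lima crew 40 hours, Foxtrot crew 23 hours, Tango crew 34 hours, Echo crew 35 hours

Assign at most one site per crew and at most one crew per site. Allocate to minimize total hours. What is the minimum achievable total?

This is the linear assignment problem.
Optimal: Lima crew→Central site (16 hours), Foxtrot crew→South site (23 hours), Tango crew→Ridge site (20 hours), Echo crew→West site (15 hours) — total 16+23+20+15 = 74 hours.
Min-entry greedy (repeatedly take the single cheapest remaining cell) gives 84 hours, worse by 10.
Next-best assignment: Lima crew→Central site, Foxtrot crew→West site, Tango crew→Ridge site, Echo crew→South site = 84 hours.
Swapping Tango crew↔Echo crew (Tango crew→West site 27 hours, Echo crew→Ridge site 35 hours) adds 27.
No other one-to-one assignment undercuts 74 hours.

Minimum total: 74 hours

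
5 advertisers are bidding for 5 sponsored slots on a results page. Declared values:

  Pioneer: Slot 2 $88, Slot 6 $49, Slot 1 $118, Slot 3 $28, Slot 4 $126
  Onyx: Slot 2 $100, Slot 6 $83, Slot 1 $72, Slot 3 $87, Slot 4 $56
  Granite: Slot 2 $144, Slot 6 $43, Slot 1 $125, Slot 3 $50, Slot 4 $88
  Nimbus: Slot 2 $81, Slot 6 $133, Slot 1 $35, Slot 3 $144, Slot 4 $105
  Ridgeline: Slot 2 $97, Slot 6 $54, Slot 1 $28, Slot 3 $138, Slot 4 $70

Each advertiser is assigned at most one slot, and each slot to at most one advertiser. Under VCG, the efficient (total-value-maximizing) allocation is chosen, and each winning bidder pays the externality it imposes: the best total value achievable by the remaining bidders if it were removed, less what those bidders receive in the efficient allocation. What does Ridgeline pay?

Ridgeline pays $13.

Efficient allocation: Pioneer→Slot 4 ($126), Onyx→Slot 2 ($100), Granite→Slot 1 ($125), Nimbus→Slot 6 ($133), Ridgeline→Slot 3 ($138); total welfare W = $622.
Ridgeline receives Slot 3 at value $138, so the others get W − 138 = $484.
Without Ridgeline: best allocation of the remaining 4 bidders over all 5 slots is Pioneer→Slot 4 ($126), Onyx→Slot 6 ($83), Granite→Slot 2 ($144), Nimbus→Slot 3 ($144), total $497.
VCG payment = (others' best without Ridgeline) − (others' welfare with Ridgeline) = 497 − 484 = $13.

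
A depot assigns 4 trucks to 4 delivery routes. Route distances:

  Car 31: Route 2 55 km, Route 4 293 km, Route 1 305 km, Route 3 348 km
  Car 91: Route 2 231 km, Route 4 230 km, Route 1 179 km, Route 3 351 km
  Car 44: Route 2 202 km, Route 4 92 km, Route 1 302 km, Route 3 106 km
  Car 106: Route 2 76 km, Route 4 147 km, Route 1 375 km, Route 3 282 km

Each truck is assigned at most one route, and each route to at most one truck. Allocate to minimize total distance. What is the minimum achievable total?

Minimum total: 487 km

Optimal: Car 31→Route 2 (55 km), Car 91→Route 1 (179 km), Car 44→Route 3 (106 km), Car 106→Route 4 (147 km) — total 55+179+106+147 = 487 km.
Column-greedy (each route in turn goes to its cheapest remaining truck) gives 608 km, worse by 121.
Next-best assignment: Car 31→Route 2, Car 91→Route 1, Car 44→Route 4, Car 106→Route 3 = 608 km.
Swapping Car 31↔Car 44 (Car 31→Route 3 348 km, Car 44→Route 2 202 km) adds 389.
Every other assignment is strictly worse.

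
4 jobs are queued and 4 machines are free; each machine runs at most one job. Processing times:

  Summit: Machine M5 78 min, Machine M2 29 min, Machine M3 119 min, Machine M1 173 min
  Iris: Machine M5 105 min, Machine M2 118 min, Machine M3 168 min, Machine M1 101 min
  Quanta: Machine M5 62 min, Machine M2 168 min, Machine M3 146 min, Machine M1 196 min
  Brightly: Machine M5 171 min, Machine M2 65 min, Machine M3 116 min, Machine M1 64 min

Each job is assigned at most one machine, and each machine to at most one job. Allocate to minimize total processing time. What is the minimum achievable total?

This is a one-to-one assignment (minimum-cost bipartite matching).
Optimal: Summit→Machine M2 (29 min), Iris→Machine M1 (101 min), Quanta→Machine M5 (62 min), Brightly→Machine M3 (116 min) — total 29+101+62+116 = 308 min.
Min-entry greedy (repeatedly take the single cheapest remaining cell) gives 323 min, worse by 15.
Every other assignment is strictly worse.

Min total: 308 min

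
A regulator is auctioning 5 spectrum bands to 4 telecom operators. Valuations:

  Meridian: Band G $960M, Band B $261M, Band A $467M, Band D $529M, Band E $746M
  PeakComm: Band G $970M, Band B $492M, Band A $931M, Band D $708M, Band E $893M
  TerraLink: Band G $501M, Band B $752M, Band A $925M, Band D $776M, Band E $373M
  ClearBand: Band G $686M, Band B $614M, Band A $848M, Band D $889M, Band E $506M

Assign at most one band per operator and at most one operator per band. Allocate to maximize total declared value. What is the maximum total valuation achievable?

Maximum total: $3667M

Optimal: Meridian→Band G ($960M), PeakComm→Band E ($893M), TerraLink→Band A ($925M), ClearBand→Band D ($889M) — total 960+893+925+889 = $3667M.
Max-entry greedy (repeatedly take the single best remaining cell) gives $3530M, worse by 137.
Swapping TerraLink↔Meridian (TerraLink→Band G $501M, Meridian→Band A $467M) loses 917.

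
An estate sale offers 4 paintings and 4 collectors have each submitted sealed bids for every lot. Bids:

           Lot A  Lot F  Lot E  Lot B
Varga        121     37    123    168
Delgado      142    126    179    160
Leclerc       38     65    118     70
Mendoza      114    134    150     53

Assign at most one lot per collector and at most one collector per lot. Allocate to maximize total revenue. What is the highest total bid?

This is a one-to-one assignment (maximum-weight bipartite matching).
Optimal: Varga→Lot B ($168), Delgado→Lot A ($142), Leclerc→Lot E ($118), Mendoza→Lot F ($134) — total 168+142+118+134 = $562.
Next-best assignment: Varga→Lot A, Delgado→Lot B, Leclerc→Lot E, Mendoza→Lot F = $533.
Swapping Varga↔Leclerc (Varga→Lot E $123, Leclerc→Lot B $70) loses 93.

Maximum total: $562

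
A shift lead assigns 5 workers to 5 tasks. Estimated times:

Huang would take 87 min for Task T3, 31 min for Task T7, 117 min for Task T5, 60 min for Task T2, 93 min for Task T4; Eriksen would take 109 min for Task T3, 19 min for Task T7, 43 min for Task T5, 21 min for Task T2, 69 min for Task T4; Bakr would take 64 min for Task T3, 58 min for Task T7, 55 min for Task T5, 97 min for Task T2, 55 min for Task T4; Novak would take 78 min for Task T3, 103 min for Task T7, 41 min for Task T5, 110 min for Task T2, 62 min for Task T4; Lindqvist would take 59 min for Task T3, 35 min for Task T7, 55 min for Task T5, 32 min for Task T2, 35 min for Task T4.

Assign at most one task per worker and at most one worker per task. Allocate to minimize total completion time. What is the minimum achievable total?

Treat this as an assignment problem: match each worker to one task.
Optimal: Huang→Task T7 (31 min), Eriksen→Task T2 (21 min), Bakr→Task T3 (64 min), Novak→Task T5 (41 min), Lindqvist→Task T4 (35 min) — total 31+21+64+41+35 = 192 min.
Min-entry greedy (repeatedly take the single cheapest remaining cell) gives 234 min, worse by 42.
Next-best assignment: Huang→Task T7, Eriksen→Task T2, Bakr→Task T4, Novak→Task T5, Lindqvist→Task T3 = 207 min.
Swapping Bakr↔Lindqvist (Bakr→Task T4 55 min, Lindqvist→Task T3 59 min) adds 15.
Checked against all permutations: 192 min is optimal.

Min total: 192 min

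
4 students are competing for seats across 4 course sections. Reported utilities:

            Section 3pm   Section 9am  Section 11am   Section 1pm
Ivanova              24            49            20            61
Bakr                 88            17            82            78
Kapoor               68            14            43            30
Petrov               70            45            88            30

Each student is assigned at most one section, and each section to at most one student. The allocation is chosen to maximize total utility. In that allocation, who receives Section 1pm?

Treat this as an assignment problem: match each student to one section.
Optimal: Ivanova→Section 9am (49 points), Bakr→Section 1pm (78 points), Kapoor→Section 3pm (68 points), Petrov→Section 11am (88 points) — total 49+78+68+88 = 283 points.
Row-greedy (each student in turn takes its best remaining section) gives 237 points, worse by 46.
Bakr's own top section is Section 3pm (88 points), but forcing Bakr→Section 3pm and reassigning the rest optimally gives only 255 points — worse by 28.

Bakr receives Section 1pm.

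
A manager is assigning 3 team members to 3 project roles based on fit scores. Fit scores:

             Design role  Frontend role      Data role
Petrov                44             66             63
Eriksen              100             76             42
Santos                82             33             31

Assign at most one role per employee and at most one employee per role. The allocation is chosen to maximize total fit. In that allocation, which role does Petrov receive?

Petrov receives Data role.

Optimal: Petrov→Data role (63 pts), Eriksen→Frontend role (76 pts), Santos→Design role (82 pts) — total 63+76+82 = 221 pts.
Max-entry greedy (repeatedly take the single best remaining cell) gives 197 pts, worse by 24.
Next-best assignment: Petrov→Frontend role, Eriksen→Design role, Santos→Data role = 197 pts.
Petrov's own top role is Frontend role (66 pts), but forcing Petrov→Frontend role and reassigning the rest optimally gives only 197 pts — worse by 24.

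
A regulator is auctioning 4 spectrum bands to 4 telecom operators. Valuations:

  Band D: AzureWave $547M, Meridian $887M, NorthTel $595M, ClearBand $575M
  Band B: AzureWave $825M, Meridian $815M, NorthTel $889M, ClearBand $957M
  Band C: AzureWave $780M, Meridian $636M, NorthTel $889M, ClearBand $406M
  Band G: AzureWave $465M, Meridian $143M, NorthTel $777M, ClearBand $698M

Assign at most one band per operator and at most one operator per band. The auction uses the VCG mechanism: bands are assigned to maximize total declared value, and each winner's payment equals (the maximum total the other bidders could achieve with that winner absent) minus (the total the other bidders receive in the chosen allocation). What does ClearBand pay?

Efficient allocation: AzureWave→Band C ($780M), Meridian→Band D ($887M), NorthTel→Band G ($777M), ClearBand→Band B ($957M); total welfare W = $3401M.
ClearBand receives Band B at value $957M, so the others get W − 957 = $2444M.
Without ClearBand: best allocation of the remaining 3 bidders over all 4 bands is AzureWave→Band B ($825M), Meridian→Band D ($887M), NorthTel→Band C ($889M), total $2601M.
VCG payment = (others' best without ClearBand) − (others' welfare with ClearBand) = 2601 − 2444 = $157M.

ClearBand pays $157M.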